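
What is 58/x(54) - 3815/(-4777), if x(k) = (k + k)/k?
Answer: 142348/4777 ≈ 29.799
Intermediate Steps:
x(k) = 2 (x(k) = (2*k)/k = 2)
58/x(54) - 3815/(-4777) = 58/2 - 3815/(-4777) = 58*(½) - 3815*(-1/4777) = 29 + 3815/4777 = 142348/4777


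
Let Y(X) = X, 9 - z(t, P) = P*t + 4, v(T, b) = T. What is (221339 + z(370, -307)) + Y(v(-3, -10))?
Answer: 334931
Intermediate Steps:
z(t, P) = 5 - P*t (z(t, P) = 9 - (P*t + 4) = 9 - (4 + P*t) = 9 + (-4 - P*t) = 5 - P*t)
(221339 + z(370, -307)) + Y(v(-3, -10)) = (221339 + (5 - 1*(-307)*370)) - 3 = (221339 + (5 + 113590)) - 3 = (221339 + 113595) - 3 = 334934 - 3 = 334931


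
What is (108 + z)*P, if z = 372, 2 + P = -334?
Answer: -161280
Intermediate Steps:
P = -336 (P = -2 - 334 = -336)
(108 + z)*P = (108 + 372)*(-336) = 480*(-336) = -161280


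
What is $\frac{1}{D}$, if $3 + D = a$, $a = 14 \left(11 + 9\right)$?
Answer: $\frac{1}{277} \approx 0.0036101$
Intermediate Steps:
$a = 280$ ($a = 14 \cdot 20 = 280$)
$D = 277$ ($D = -3 + 280 = 277$)
$\frac{1}{D} = \frac{1}{277}$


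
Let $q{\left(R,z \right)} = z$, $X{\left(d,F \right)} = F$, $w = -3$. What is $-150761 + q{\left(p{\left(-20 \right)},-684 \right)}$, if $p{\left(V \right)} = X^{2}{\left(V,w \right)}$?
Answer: $-151445$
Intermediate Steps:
$p{\left(V \right)} = 9$ ($p{\left(V \right)} = \left(-3\right)^{2} = 9$)
$-150761 + q{\left(p{\left(-20 \right)},-684 \right)} = -150761 - 684 = -151445$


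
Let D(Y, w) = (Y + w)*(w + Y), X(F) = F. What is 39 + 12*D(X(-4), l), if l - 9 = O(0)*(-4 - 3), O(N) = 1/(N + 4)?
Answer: 663/4 ≈ 165.75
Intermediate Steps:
O(N) = 1/(4 + N)
l = 29/4 (l = 9 + (-4 - 3)/(4 + 0) = 9 - 7/4 = 29/4 ≈ 7.2500)
D(Y, w) = (Y + w)² (D(Y, w) = (Y + w)*(Y + w) = (Y + w)²)
39 + 12*D(X(-4), l) = 39 + 12*(-4 + 29/4)² = 39 + 12*(13/4)² = 39 + 12*(169/16) = 39 + 507/4 = 663/4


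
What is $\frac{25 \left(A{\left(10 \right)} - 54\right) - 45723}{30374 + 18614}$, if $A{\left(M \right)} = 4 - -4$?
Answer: $- \frac{46873}{48988} \approx -0.95683$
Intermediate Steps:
$A{\left(M \right)} = 8$ ($A{\left(M \right)} = 4 + 4 = 8$)
$\frac{25 \left(A{\left(10 \right)} - 54\right) - 45723}{30374 + 18614} = \frac{25 \left(8 - 54\right) - 45723}{30374 + 18614} = \frac{25 \left(-46\right) - 45723}{48988} = \left(-1150 - 45723\right) \frac{1}{48988} = \left(-46873\right) \frac{1}{48988} = - \frac{46873}{48988}$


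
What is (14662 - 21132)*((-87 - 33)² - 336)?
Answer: -90994080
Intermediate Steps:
(14662 - 21132)*((-87 - 33)² - 336) = -6470*((-120)² - 336) = -6470*(14400 - 336) = -6470*14064 = -90994080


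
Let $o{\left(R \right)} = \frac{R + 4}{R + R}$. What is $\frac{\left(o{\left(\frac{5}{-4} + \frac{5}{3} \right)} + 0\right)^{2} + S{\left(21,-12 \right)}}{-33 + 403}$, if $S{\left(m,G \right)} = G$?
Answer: $\frac{1609}{37000} \approx 0.043486$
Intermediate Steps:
$o{\left(R \right)} = \frac{4 + R}{2 R}$
$\frac{\left(o{\left(\frac{5}{-4} + \frac{5}{3} \right)} + 0\right)^{2} + S{\left(21,-12 \right)}}{-33 + 403} = \frac{\left(\frac{4 + \left(\frac{5}{-4} + \frac{5}{3}\right)}{2 \left(\frac{5}{-4} + \frac{5}{3}\right)} + 0\right)^{2} - 12}{-33 + 403} = \frac{\left(\frac{4 + \left(5 \left(- \frac{1}{4}\right) + 5 \cdot \frac{1}{3}\right)}{2 \left(5 \left(- \frac{1}{4}\right) + 5 \cdot \frac{1}{3}\right)} + 0\right)^{2} - 12}{370} = \left(\left(\frac{4 + \left(- \frac{5}{4} + \frac{5}{3}\right)}{2 \left(- \frac{5}{4} + \frac{5}{3}\right)} + 0\right)^{2} - 12\right) \frac{1}{370} = \left(\left(\frac{4 + \frac{5}{12}}{2 \cdot \frac{5}{12}} + 0\right)^{2} - 12\right) \frac{1}{370} = \left(\left(\frac{1}{2} \cdot \frac{12}{5} \cdot \frac{53}{12} + 0\right)^{2} - 12\right) \frac{1}{370} = \left(\left(\frac{53}{10} + 0\right)^{2} - 12\right) \frac{1}{370} = \left(\left(\frac{53}{10}\right)^{2} - 12\right) \frac{1}{370} = \left(\frac{2809}{100} - 12\right) \frac{1}{370} = \frac{1609}{100} \cdot \frac{1}{370} = \frac{1609}{37000}$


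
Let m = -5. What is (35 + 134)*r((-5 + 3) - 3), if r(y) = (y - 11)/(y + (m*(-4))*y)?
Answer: 2704/105 ≈ 25.752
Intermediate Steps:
r(y) = (-11 + y)/(21*y) (r(y) = (y - 11)/(y + (-5*(-4))*y) = (-11 + y)/(y + 20*y) = (-11 + y)/((21*y)) = (-11 + y)*(1/(21*y)) = (-11 + y)/(21*y))
(35 + 134)*r((-5 + 3) - 3) = (35 + 134)*((-11 + ((-5 + 3) - 3))/(21*((-5 + 3) - 3))) = 169*((-11 + (-2 - 3))/(21*(-2 - 3))) = 169*((1/21)*(-11 - 5)/(-5)) = 169*((1/21)*(-⅕)*(-16)) = 169*(16/105) = 2704/105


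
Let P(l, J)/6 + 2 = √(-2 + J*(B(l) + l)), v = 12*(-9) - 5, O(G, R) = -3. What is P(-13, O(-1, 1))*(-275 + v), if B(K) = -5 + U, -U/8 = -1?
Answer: 4656 - 4656*√7 ≈ -7662.6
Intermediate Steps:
U = 8 (U = -8*(-1) = 8)
B(K) = 3 (B(K) = -5 + 8 = 3)
v = -113 (v = -108 - 5 = -113)
P(l, J) = -12 + 6*√(-2 + J*(3 + l))
P(-13, O(-1, 1))*(-275 + v) = (-12 + 6*√(-2 + 3*(-3) - 3*(-13)))*(-275 - 113) = (-12 + 6*√(-2 - 9 + 39))*(-388) = (-12 + 6*√28)*(-388) = (-12 + 6*(2*√7))*(-388) = (-12 + 12*√7)*(-388) = 4656 - 4656*√7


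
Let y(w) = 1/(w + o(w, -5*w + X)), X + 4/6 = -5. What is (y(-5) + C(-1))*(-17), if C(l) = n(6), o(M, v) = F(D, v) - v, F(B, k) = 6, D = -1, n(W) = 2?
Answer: -1819/55 ≈ -33.073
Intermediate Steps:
X = -17/3 (X = -⅔ - 5 = -17/3 ≈ -5.6667)
o(M, v) = 6 - v
C(l) = 2
y(w) = 1/(35/3 + 6*w) (y(w) = 1/(w + (6 - (-5*w - 17/3))) = 1/(w + (6 - (-17/3 - 5*w))) = 1/(w + (6 + (17/3 + 5*w))) = 1/(w + (35/3 + 5*w)) = 1/(35/3 + 6*w))
(y(-5) + C(-1))*(-17) = (3/(35 + 18*(-5)) + 2)*(-17) = (3/(35 - 90) + 2)*(-17) = (3/(-55) + 2)*(-17) = (3*(-1/55) + 2)*(-17) = (-3/55 + 2)*(-17) = (107/55)*(-17) = -1819/55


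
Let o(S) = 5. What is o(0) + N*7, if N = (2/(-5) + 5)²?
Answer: 3828/25 ≈ 153.12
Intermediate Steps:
N = 529/25 (N = (2*(-⅕) + 5)² = (-⅖ + 5)² = (23/5)² = 529/25 ≈ 21.160)
o(0) + N*7 = 5 + (529/25)*7 = 5 + 3703/25 = 3828/25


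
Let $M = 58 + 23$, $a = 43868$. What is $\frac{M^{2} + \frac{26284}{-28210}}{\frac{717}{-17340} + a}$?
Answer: $\frac{106964406028}{715283735621} \approx 0.14954$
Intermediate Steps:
$M = 81$
$\frac{M^{2} + \frac{26284}{-28210}}{\frac{717}{-17340} + a} = \frac{81^{2} + \frac{26284}{-28210}}{\frac{717}{-17340} + 43868} = \frac{6561 + 26284 \left(- \frac{1}{28210}\right)}{717 \left(- \frac{1}{17340}\right) + 43868} = \frac{6561 - \frac{13142}{14105}}{- \frac{239}{5780} + 43868} = \frac{92529763}{14105 \cdot \frac{253556801}{5780}} = \frac{92529763}{14105} \cdot \frac{5780}{253556801} = \frac{106964406028}{715283735621}$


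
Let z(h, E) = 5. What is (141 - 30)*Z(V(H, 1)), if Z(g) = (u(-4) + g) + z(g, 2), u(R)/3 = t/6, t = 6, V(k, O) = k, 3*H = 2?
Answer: 962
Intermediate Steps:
H = ⅔ (H = (⅓)*2 = ⅔ ≈ 0.66667)
u(R) = 3 (u(R) = 3*(6/6) = 3*(6*(⅙)) = 3*1 = 3)
Z(g) = 8 + g (Z(g) = (3 + g) + 5 = 8 + g)
(141 - 30)*Z(V(H, 1)) = (141 - 30)*(8 + ⅔) = 111*(26/3) = 962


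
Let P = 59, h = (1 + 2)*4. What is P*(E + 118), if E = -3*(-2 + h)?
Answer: 5192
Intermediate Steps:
h = 12 (h = 3*4 = 12)
E = -30 (E = -3*(-2 + 12) = -3*10 = -30)
P*(E + 118) = 59*(-30 + 118) = 59*88 = 5192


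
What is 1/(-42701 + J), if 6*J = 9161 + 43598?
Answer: -6/203447 ≈ -2.9492e-5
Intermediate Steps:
J = 52759/6 (J = (9161 + 43598)/6 = (⅙)*52759 = 52759/6 ≈ 8793.2)
1/(-42701 + J) = 1/(-42701 + 52759/6) = 1/(-203447/6) = -6/203447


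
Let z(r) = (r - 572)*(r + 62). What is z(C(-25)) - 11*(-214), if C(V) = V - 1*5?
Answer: -16910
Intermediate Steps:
C(V) = -5 + V (C(V) = V - 5 = -5 + V)
z(r) = (-572 + r)*(62 + r)
z(C(-25)) - 11*(-214) = (-35464 + (-5 - 25)² - 510*(-5 - 25)) - 11*(-214) = (-35464 + (-30)² - 510*(-30)) + 2354 = (-35464 + 900 + 15300) + 2354 = -19264 + 2354 = -16910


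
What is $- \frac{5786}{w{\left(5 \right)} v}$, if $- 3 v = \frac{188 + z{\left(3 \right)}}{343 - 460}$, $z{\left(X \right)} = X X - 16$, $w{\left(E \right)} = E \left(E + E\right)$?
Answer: $- \frac{1015443}{4525} \approx -224.41$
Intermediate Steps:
$w{\left(E \right)} = 2 E^{2}$ ($w{\left(E \right)} = E 2 E = 2 E^{2}$)
$z{\left(X \right)} = -16 + X^{2}$ ($z{\left(X \right)} = X^{2} - 16 = -16 + X^{2}$)
$v = \frac{181}{351}$ ($v = - \frac{\left(188 - \left(16 - 3^{2}\right)\right) \frac{1}{343 - 460}}{3} = - \frac{\left(188 + \left(-16 + 9\right)\right) \frac{1}{-117}}{3} = - \frac{\left(188 - 7\right) \left(- \frac{1}{117}\right)}{3} = - \frac{181 \left(- \frac{1}{117}\right)}{3} = \left(- \frac{1}{3}\right) \left(- \frac{181}{117}\right) = \frac{181}{351} \approx 0.51567$)
$- \frac{5786}{w{\left(5 \right)} v} = - \frac{5786}{2 \cdot 5^{2} \cdot \frac{181}{351}} = - \frac{5786}{2 \cdot 25 \cdot \frac{181}{351}} = - \frac{5786}{50 \cdot \frac{181}{351}} = - \frac{5786}{\frac{9050}{351}} = \left(-5786\right) \frac{351}{9050} = - \frac{1015443}{4525}$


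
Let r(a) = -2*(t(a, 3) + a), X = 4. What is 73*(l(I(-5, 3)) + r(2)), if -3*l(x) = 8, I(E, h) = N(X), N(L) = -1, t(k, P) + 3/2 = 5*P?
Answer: -7373/3 ≈ -2457.7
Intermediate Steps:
t(k, P) = -3/2 + 5*P
I(E, h) = -1
l(x) = -8/3 (l(x) = -⅓*8 = -8/3)
r(a) = -27 - 2*a (r(a) = -2*((-3/2 + 5*3) + a) = -2*((-3/2 + 15) + a) = -2*(27/2 + a) = -27 - 2*a)
73*(l(I(-5, 3)) + r(2)) = 73*(-8/3 + (-27 - 2*2)) = 73*(-8/3 + (-27 - 4)) = 73*(-8/3 - 31) = 73*(-101/3) = -7373/3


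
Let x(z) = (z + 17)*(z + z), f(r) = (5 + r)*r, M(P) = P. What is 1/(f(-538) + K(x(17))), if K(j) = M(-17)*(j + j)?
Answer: 1/247450 ≈ 4.0412e-6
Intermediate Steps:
f(r) = r*(5 + r)
x(z) = 2*z*(17 + z) (x(z) = (17 + z)*(2*z) = 2*z*(17 + z))
K(j) = -34*j (K(j) = -17*(j + j) = -34*j)
1/(f(-538) + K(x(17))) = 1/(-538*(5 - 538) - 68*17*(17 + 17)) = 1/(-538*(-533) - 68*17*34) = 1/(286754 - 34*1156) = 1/(286754 - 39304) = 1/247450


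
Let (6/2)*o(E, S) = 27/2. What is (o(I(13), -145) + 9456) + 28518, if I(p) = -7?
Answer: 75957/2 ≈ 37979.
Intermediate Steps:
o(E, S) = 9/2 (o(E, S) = (27/2)/3 = (27*(½))/3 = (⅓)*(27/2) = 9/2)
(o(I(13), -145) + 9456) + 28518 = (9/2 + 9456) + 28518 = 18921/2 + 28518 = 75957/2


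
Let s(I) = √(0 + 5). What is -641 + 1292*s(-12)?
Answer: -641 + 1292*√5 ≈ 2248.0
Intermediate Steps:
s(I) = √5
-641 + 1292*s(-12) = -641 + 1292*√5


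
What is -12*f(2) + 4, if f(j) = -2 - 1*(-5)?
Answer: -32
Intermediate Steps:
f(j) = 3 (f(j) = -2 + 5 = 3)
-12*f(2) + 4 = -12*3 + 4 = -36 + 4 = -32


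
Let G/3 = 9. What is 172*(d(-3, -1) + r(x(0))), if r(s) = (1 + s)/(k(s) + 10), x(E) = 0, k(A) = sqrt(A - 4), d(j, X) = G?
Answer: 60587/13 - 43*I/13 ≈ 4660.5 - 3.3077*I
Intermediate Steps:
G = 27 (G = 3*9 = 27)
d(j, X) = 27
k(A) = sqrt(-4 + A)
r(s) = (1 + s)/(10 + sqrt(-4 + s)) (r(s) = (1 + s)/(sqrt(-4 + s) + 10) = (1 + s)/(10 + sqrt(-4 + s)))
172*(d(-3, -1) + r(x(0))) = 172*(27 + (1 + 0)/(10 + sqrt(-4 + 0))) = 172*(27 + 1/(10 + sqrt(-4))) = 172*(27 + 1/(10 + 2*I)) = 172*(27 + ((10 - 2*I)/104)*1) = 172*(27 + (10 - 2*I)/104) = 4644 + 43*(10 - 2*I)/26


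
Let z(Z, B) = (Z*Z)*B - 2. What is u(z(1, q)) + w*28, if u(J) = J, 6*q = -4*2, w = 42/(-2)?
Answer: -1774/3 ≈ -591.33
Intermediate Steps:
w = -21 (w = 42*(-1/2) = -21)
q = -4/3 (q = (-4*2)/6 = (1/6)*(-8) = -4/3 ≈ -1.3333)
z(Z, B) = -2 + B*Z**2 (z(Z, B) = Z**2*B - 2 = B*Z**2 - 2 = -2 + B*Z**2)
u(z(1, q)) + w*28 = (-2 - 4/3*1**2) - 21*28 = (-2 - 4/3*1) - 588 = (-2 - 4/3) - 588 = -10/3 - 588 = -1774/3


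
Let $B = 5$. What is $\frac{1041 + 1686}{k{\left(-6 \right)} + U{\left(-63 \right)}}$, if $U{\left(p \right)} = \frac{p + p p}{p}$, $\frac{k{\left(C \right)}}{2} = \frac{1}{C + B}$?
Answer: $- \frac{2727}{64} \approx -42.609$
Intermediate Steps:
$k{\left(C \right)} = \frac{2}{5 + C}$ ($k{\left(C \right)} = \frac{2}{C + 5} = \frac{2}{5 + C}$)
$U{\left(p \right)} = \frac{p + p^{2}}{p}$
$\frac{1041 + 1686}{k{\left(-6 \right)} + U{\left(-63 \right)}} = \frac{1041 + 1686}{\frac{2}{5 - 6} + \left(1 - 63\right)} = \frac{2727}{\frac{2}{-1} - 62} = \frac{2727}{2 \left(-1\right) - 62} = \frac{2727}{-2 - 62} = \frac{2727}{-64} = 2727 \left(- \frac{1}{64}\right) = - \frac{2727}{64}$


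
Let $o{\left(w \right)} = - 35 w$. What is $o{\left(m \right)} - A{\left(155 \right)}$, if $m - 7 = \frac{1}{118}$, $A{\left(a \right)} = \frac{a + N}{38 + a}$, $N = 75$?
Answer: $- \frac{5613525}{22774} \approx -246.49$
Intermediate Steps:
$A{\left(a \right)} = \frac{75 + a}{38 + a}$ ($A{\left(a \right)} = \frac{a + 75}{38 + a} = \frac{75 + a}{38 + a}$)
$m = \frac{827}{118}$ ($m = 7 + \frac{1}{118} = \frac{827}{118} \approx 7.0085$)
$o{\left(m \right)} - A{\left(155 \right)} = \left(-35\right) \frac{827}{118} - \frac{75 + 155}{38 + 155} = - \frac{28945}{118} - \frac{1}{193} \cdot 230 = - \frac{28945}{118} - \frac{230}{193} = - \frac{5613525}{22774}$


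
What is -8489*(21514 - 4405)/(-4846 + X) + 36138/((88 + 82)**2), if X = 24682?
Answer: -116574168487/15923900 ≈ -7320.7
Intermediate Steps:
-8489*(21514 - 4405)/(-4846 + X) + 36138/((88 + 82)**2) = -8489*(21514 - 4405)/(-4846 + 24682) + 36138/((88 + 82)**2) = -8489/(19836/17109) + 36138/(170**2) = -8489/(19836*(1/17109)) + 36138/28900 = -8489/2204/1901 + 36138*(1/28900) = -8489*1901/2204 + 18069/14450 = -16137589/2204 + 18069/14450 = -116574168487/15923900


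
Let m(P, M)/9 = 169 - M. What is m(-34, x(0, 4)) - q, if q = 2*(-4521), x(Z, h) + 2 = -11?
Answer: 10680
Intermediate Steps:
x(Z, h) = -13 (x(Z, h) = -2 - 11 = -13)
q = -9042
m(P, M) = 1521 - 9*M (m(P, M) = 9*(169 - M) = 1521 - 9*M)
m(-34, x(0, 4)) - q = (1521 - 9*(-13)) - 1*(-9042) = (1521 + 117) + 9042 = 1638 + 9042 = 10680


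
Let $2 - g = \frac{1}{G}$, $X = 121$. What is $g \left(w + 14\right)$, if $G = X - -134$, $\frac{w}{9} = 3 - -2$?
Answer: $\frac{30031}{255} \approx 117.77$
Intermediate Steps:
$w = 45$ ($w = 9 \left(3 - -2\right) = 9 \left(3 + 2\right) = 9 \cdot 5 = 45$)
$G = 255$ ($G = 121 - -134 = 121 + 134 = 255$)
$g = \frac{509}{255}$ ($g = 2 - \frac{1}{255} = \frac{509}{255} \approx 1.9961$)
$g \left(w + 14\right) = \frac{509 \left(45 + 14\right)}{255} = \frac{509}{255} \cdot 59 = \frac{30031}{255}$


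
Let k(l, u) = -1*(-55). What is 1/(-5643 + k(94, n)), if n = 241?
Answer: -1/5588 ≈ -0.00017895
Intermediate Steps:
k(l, u) = 55
1/(-5643 + k(94, n)) = 1/(-5643 + 55) = 1/(-5588) = -1/5588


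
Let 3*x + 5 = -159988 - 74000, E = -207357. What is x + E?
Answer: -856064/3 ≈ -2.8535e+5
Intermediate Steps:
x = -233993/3 (x = -5/3 + (-159988 - 74000)/3 = -5/3 + (⅓)*(-233988) = -5/3 - 77996 = -233993/3 ≈ -77998.)
x + E = -233993/3 - 207357 = -856064/3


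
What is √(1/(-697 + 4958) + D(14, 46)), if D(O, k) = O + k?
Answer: √1089371521/4261 ≈ 7.7460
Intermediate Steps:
√(1/(-697 + 4958) + D(14, 46)) = √(1/(-697 + 4958) + (14 + 46)) = √(1/4261 + 60) = √(255661/4261) = √1089371521/4261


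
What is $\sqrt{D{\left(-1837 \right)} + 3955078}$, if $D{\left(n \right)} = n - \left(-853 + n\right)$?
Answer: $\sqrt{3955931} \approx 1989.0$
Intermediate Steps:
$D{\left(n \right)} = 853$
$\sqrt{D{\left(-1837 \right)} + 3955078} = \sqrt{853 + 3955078} = \sqrt{3955931}$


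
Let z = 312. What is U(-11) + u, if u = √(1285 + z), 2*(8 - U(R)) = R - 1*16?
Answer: 43/2 + √1597 ≈ 61.462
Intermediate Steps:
U(R) = 16 - R/2 (U(R) = 8 - (R - 1*16)/2 = 8 - (R - 16)/2 = 8 - (-16 + R)/2 = 8 + (8 - R/2) = 16 - R/2)
u = √1597 (u = √(1285 + 312) = √1597 ≈ 39.962)
U(-11) + u = (16 - ½*(-11)) + √1597 = (16 + 11/2) + √1597 = 43/2 + √1597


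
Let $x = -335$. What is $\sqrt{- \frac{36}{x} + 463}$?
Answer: $\frac{\sqrt{51972235}}{335} \approx 21.52$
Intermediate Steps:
$\sqrt{- \frac{36}{x} + 463} = \sqrt{- \frac{36}{-335} + 463} = \sqrt{\left(-36\right) \left(- \frac{1}{335}\right) + 463} = \sqrt{\frac{36}{335} + 463} = \sqrt{\frac{155141}{335}} = \frac{\sqrt{51972235}}{335}$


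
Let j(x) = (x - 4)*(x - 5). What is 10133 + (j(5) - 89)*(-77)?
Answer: 16986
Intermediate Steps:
j(x) = (-5 + x)*(-4 + x) (j(x) = (-4 + x)*(-5 + x) = (-5 + x)*(-4 + x))
10133 + (j(5) - 89)*(-77) = 10133 + ((20 + 5² - 9*5) - 89)*(-77) = 10133 + ((20 + 25 - 45) - 89)*(-77) = 10133 + (0 - 89)*(-77) = 10133 - 89*(-77) = 10133 + 6853 = 16986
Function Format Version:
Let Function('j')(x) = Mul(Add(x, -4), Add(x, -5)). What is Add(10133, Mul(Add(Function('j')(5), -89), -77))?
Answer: 16986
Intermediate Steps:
Function('j')(x) = Mul(Add(-5, x), Add(-4, x)) (Function('j')(x) = Mul(Add(-4, x), Add(-5, x)) = Mul(Add(-5, x), Add(-4, x)))
Add(10133, Mul(Add(Function('j')(5), -89), -77)) = Add(10133, Mul(Add(Add(20, Pow(5, 2), Mul(-9, 5)), -89), -77)) = Add(10133, Mul(Add(Add(20, 25, -45), -89), -77)) = Add(10133, Mul(Add(0, -89), -77)) = Add(10133, Mul(-89, -77)) = Add(10133, 6853) = 16986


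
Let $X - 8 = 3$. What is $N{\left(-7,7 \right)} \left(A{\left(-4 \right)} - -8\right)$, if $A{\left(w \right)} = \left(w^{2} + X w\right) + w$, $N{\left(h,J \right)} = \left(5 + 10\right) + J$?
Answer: $-528$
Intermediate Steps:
$X = 11$ ($X = 8 + 3 = 11$)
$N{\left(h,J \right)} = 15 + J$
$A{\left(w \right)} = w^{2} + 12 w$ ($A{\left(w \right)} = \left(w^{2} + 11 w\right) + w = w^{2} + 12 w$)
$N{\left(-7,7 \right)} \left(A{\left(-4 \right)} - -8\right) = \left(15 + 7\right) \left(- 4 \left(12 - 4\right) - -8\right) = 22 \left(\left(-4\right) 8 + 8\right) = 22 \left(-32 + 8\right) = 22 \left(-24\right) = -528$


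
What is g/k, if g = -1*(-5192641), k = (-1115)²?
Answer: 5192641/1243225 ≈ 4.1768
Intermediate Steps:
k = 1243225
g = 5192641
g/k = 5192641/1243225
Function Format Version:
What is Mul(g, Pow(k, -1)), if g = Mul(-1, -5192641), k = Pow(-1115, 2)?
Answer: Rational(5192641, 1243225) ≈ 4.1768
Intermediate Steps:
k = 1243225
g = 5192641
Mul(g, Pow(k, -1)) = Mul(5192641, Pow(1243225, -1)) = Mul(5192641, Rational(1, 1243225)) = Rational(5192641, 1243225)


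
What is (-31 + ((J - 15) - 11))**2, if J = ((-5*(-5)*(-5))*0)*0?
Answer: 3249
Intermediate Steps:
J = 0 (J = ((25*(-5))*0)*0 = -125*0*0 = 0*0 = 0)
(-31 + ((J - 15) - 11))**2 = (-31 + ((0 - 15) - 11))**2 = (-31 + (-15 - 11))**2 = (-31 - 26)**2 = (-57)**2 = 3249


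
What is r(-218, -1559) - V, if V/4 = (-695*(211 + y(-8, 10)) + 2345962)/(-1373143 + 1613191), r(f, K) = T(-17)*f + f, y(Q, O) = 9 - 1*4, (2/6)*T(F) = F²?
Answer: -5678953265/30006 ≈ -1.8926e+5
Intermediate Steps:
T(F) = 3*F²
y(Q, O) = 5 (y(Q, O) = 9 - 4 = 5)
r(f, K) = 868*f (r(f, K) = (3*(-17)²)*f + f = (3*289)*f + f = 867*f + f = 868*f)
V = 1097921/30006 (V = 4*((-695*(211 + 5) + 2345962)/(-1373143 + 1613191)) = 4*((-695*216 + 2345962)/240048) = 4*((-150120 + 2345962)*(1/240048)) = 4*(2195842*(1/240048)) = 4*(1097921/120024) = 1097921/30006 ≈ 36.590)
r(-218, -1559) - V = 868*(-218) - 1*1097921/30006 = -189224 - 1097921/30006 = -5678953265/30006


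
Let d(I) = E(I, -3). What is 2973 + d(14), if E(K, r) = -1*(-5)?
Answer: 2978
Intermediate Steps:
E(K, r) = 5
d(I) = 5
2973 + d(14) = 2973 + 5 = 2978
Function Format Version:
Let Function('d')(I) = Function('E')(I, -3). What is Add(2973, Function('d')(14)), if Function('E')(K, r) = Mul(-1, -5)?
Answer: 2978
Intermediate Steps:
Function('E')(K, r) = 5
Function('d')(I) = 5
Add(2973, Function('d')(14)) = Add(2973, 5) = 2978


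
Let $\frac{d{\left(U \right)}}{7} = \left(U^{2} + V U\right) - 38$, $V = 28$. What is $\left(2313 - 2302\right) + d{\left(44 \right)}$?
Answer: $21921$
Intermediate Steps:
$d{\left(U \right)} = -266 + 7 U^{2} + 196 U$ ($d{\left(U \right)} = 7 \left(\left(U^{2} + 28 U\right) - 38\right) = 7 \left(-38 + U^{2} + 28 U\right) = -266 + 7 U^{2} + 196 U$)
$\left(2313 - 2302\right) + d{\left(44 \right)} = \left(2313 - 2302\right) + \left(-266 + 7 \cdot 44^{2} + 196 \cdot 44\right) = \left(2313 - 2302\right) + \left(-266 + 7 \cdot 1936 + 8624\right) = \left(2313 - 2302\right) + \left(-266 + 13552 + 8624\right) = 11 + 21910 = 21921$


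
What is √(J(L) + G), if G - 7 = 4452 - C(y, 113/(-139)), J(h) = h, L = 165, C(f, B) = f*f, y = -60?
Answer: 32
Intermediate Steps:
C(f, B) = f²
G = 859 (G = 7 + (4452 - 1*(-60)²) = 7 + (4452 - 1*3600) = 7 + (4452 - 3600) = 7 + 852 = 859)
√(J(L) + G) = √(165 + 859) = √1024 = 32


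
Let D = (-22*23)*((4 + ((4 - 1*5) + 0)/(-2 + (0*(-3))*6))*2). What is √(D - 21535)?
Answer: I*√26089 ≈ 161.52*I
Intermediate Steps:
D = -4554 (D = -506*(4 + ((4 - 5) + 0)/(-2 + 0*6))*2 = -506*(4 + (-1 + 0)/(-2 + 0))*2 = -506*(4 - 1/(-2))*2 = -506*(4 - 1*(-½))*2 = -506*(4 + ½)*2 = -2277*2 = -506*9 = -4554)
√(D - 21535) = √(-4554 - 21535) = √(-26089) = I*√26089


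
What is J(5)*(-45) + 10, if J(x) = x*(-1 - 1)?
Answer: 460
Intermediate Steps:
J(x) = -2*x (J(x) = x*(-2) = -2*x)
J(5)*(-45) + 10 = -2*5*(-45) + 10 = -10*(-45) + 10 = 450 + 10 = 460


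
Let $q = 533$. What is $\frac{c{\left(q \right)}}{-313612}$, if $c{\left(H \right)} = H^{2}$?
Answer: $- \frac{21853}{24124} \approx -0.90586$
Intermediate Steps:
$\frac{c{\left(q \right)}}{-313612} = \frac{533^{2}}{-313612} = 284089 \left(- \frac{1}{313612}\right) = - \frac{21853}{24124}$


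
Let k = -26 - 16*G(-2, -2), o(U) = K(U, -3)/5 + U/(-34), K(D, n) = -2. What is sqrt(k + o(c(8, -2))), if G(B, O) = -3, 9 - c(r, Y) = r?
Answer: sqrt(623390)/170 ≈ 4.6444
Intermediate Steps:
c(r, Y) = 9 - r
o(U) = -2/5 - U/34 (o(U) = -2/5 + U/(-34) = -2*1/5 + U*(-1/34) = -2/5 - U/34)
k = 22 (k = -26 - 16*(-3) = -26 + 48 = 22)
sqrt(k + o(c(8, -2))) = sqrt(22 + (-2/5 - (9 - 1*8)/34)) = sqrt(22 + (-2/5 - (9 - 8)/34)) = sqrt(22 + (-2/5 - 1/34*1)) = sqrt(22 + (-2/5 - 1/34)) = sqrt(22 - 73/170) = sqrt(3667/170) = sqrt(623390)/170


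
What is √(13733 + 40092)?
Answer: 5*√2153 ≈ 232.00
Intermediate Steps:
√(13733 + 40092) = √53825 = 5*√2153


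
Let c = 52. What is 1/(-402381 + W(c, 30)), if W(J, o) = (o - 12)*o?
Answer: -1/401841 ≈ -2.4885e-6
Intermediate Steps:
W(J, o) = o*(-12 + o) (W(J, o) = (-12 + o)*o = o*(-12 + o))
1/(-402381 + W(c, 30)) = 1/(-402381 + 30*(-12 + 30)) = 1/(-402381 + 30*18) = 1/(-402381 + 540) = 1/(-401841) = -1/401841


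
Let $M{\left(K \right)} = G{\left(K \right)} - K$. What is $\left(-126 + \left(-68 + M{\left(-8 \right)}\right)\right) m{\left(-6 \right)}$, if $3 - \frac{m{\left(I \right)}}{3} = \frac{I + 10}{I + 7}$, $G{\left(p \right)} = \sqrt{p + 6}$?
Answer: $558 - 3 i \sqrt{2} \approx 558.0 - 4.2426 i$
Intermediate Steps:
$G{\left(p \right)} = \sqrt{6 + p}$
$M{\left(K \right)} = \sqrt{6 + K} - K$
$m{\left(I \right)} = 9 - \frac{3 \left(10 + I\right)}{7 + I}$ ($m{\left(I \right)} = 9 - 3 \frac{I + 10}{I + 7} = 9 - 3 \frac{10 + I}{7 + I} = 9 - \frac{3 \left(10 + I\right)}{7 + I}$)
$\left(-126 + \left(-68 + M{\left(-8 \right)}\right)\right) m{\left(-6 \right)} = \left(-126 - \left(60 - \sqrt{6 - 8}\right)\right) \frac{3 \left(11 + 2 \left(-6\right)\right)}{7 - 6} = \left(-126 - \left(60 - i \sqrt{2}\right)\right) \frac{3 \left(11 - 12\right)}{1} = \left(-126 - \left(60 - i \sqrt{2}\right)\right) 3 \cdot 1 \left(-1\right) = \left(-126 - \left(60 - i \sqrt{2}\right)\right) \left(-3\right) = \left(-186 + i \sqrt{2}\right) \left(-3\right) = 558 - 3 i \sqrt{2}$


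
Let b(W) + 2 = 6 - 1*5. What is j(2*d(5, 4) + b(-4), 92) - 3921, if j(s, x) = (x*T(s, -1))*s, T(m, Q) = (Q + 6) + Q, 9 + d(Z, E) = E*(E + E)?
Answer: 12639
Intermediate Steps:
b(W) = -1 (b(W) = -2 + (6 - 1*5) = -2 + (6 - 5) = -2 + 1 = -1)
d(Z, E) = -9 + 2*E² (d(Z, E) = -9 + E*(E + E) = -9 + E*(2*E) = -9 + 2*E²)
T(m, Q) = 6 + 2*Q (T(m, Q) = (6 + Q) + Q = 6 + 2*Q)
j(s, x) = 4*s*x (j(s, x) = (x*(6 + 2*(-1)))*s = (x*(6 - 2))*s = (x*4)*s = (4*x)*s = 4*s*x)
j(2*d(5, 4) + b(-4), 92) - 3921 = 4*(2*(-9 + 2*4²) - 1)*92 - 3921 = 4*(2*(-9 + 2*16) - 1)*92 - 3921 = 4*(2*(-9 + 32) - 1)*92 - 3921 = 4*(2*23 - 1)*92 - 3921 = 4*(46 - 1)*92 - 3921 = 4*45*92 - 3921 = 16560 - 3921 = 12639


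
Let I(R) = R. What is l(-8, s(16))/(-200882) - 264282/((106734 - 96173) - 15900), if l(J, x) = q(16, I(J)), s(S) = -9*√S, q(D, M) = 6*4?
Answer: 26544684294/536254499 ≈ 49.500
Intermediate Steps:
q(D, M) = 24
l(J, x) = 24
l(-8, s(16))/(-200882) - 264282/((106734 - 96173) - 15900) = 24/(-200882) - 264282/((106734 - 96173) - 15900) = 24*(-1/200882) - 264282/(10561 - 15900) = -12/100441 - 264282/(-5339) = -12/100441 - 264282*(-1/5339) = -12/100441 + 264282/5339 = 26544684294/536254499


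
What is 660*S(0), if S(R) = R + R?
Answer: 0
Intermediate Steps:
S(R) = 2*R
660*S(0) = 660*(2*0) = 660*0 = 0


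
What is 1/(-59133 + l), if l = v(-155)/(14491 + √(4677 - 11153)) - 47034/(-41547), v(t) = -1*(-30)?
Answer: -793866114916033035899/46942784620011630057572079 + 3835896020*I*√1619/46942784620011630057572079 ≈ -1.6911e-5 + 3.2879e-15*I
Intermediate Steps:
v(t) = 30
l = 15678/13849 + 30/(14491 + 2*I*√1619) (l = 30/(14491 + √(4677 - 11153)) - 47034/(-41547) = 30/(14491 + √(-6476)) - 47034*(-1/41547) = 30/(14491 + 2*I*√1619) + 15678/13849 = 15678/13849 + 30/(14491 + 2*I*√1619) ≈ 1.1341 - 1.1496e-5*I)
1/(-59133 + l) = 1/(-59133 + (1099443639472/969409489631 - 20*I*√1619/69998519)) = 1/(-57322991906710451/969409489631 - 20*I*√1619/69998519)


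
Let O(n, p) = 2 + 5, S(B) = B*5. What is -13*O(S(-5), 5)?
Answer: -91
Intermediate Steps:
S(B) = 5*B
O(n, p) = 7
-13*O(S(-5), 5) = -13*7 = -91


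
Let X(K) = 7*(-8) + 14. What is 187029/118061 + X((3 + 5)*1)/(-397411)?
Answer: 10618905783/6702677153 ≈ 1.5843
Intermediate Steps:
X(K) = -42 (X(K) = -56 + 14 = -42)
187029/118061 + X((3 + 5)*1)/(-397411) = 187029/118061 - 42/(-397411) = 187029*(1/118061) - 42*(-1/397411) = 187029/118061 + 6/56773 = 10618905783/6702677153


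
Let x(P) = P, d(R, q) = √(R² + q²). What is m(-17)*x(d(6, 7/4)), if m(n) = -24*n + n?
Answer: 9775/4 ≈ 2443.8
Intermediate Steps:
m(n) = -23*n
m(-17)*x(d(6, 7/4)) = (-23*(-17))*√(6² + (7/4)²) = 391*√(36 + (7*(¼))²) = 391*√(36 + (7/4)²) = 391*√(36 + 49/16) = 391*√(625/16) = 391*(25/4) = 9775/4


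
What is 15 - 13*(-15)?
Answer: 210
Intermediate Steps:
15 - 13*(-15) = 15 + 195 = 210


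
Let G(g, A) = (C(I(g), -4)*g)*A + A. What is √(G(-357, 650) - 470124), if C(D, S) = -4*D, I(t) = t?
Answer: I*√331836874 ≈ 18216.0*I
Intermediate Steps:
G(g, A) = A - 4*A*g² (G(g, A) = ((-4*g)*g)*A + A = (-4*g²)*A + A = -4*A*g² + A = A - 4*A*g²)
√(G(-357, 650) - 470124) = √(650*(1 - 4*(-357)²) - 470124) = √(650*(1 - 4*127449) - 470124) = √(650*(1 - 509796) - 470124) = √(650*(-509795) - 470124) = √(-331366750 - 470124) = √(-331836874) = I*√331836874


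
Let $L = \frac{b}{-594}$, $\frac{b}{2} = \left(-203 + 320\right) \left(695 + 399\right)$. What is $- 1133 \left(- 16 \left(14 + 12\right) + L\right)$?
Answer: $\frac{2878850}{3} \approx 9.5962 \cdot 10^{5}$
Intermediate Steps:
$b = 255996$ ($b = 2 \left(-203 + 320\right) \left(695 + 399\right) = 2 \cdot 117 \cdot 1094 = 2 \cdot 127998 = 255996$)
$L = - \frac{14222}{33}$ ($L = \frac{255996}{-594} = 255996 \left(- \frac{1}{594}\right) = - \frac{14222}{33} \approx -430.97$)
$- 1133 \left(- 16 \left(14 + 12\right) + L\right) = - 1133 \left(- 16 \left(14 + 12\right) - \frac{14222}{33}\right) = - 1133 \left(\left(-16\right) 26 - \frac{14222}{33}\right) = - 1133 \left(-416 - \frac{14222}{33}\right) = \left(-1133\right) \left(- \frac{27950}{33}\right) = \frac{2878850}{3}$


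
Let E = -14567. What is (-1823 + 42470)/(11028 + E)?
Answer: -40647/3539 ≈ -11.485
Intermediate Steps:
(-1823 + 42470)/(11028 + E) = (-1823 + 42470)/(11028 - 14567) = 40647/(-3539) = 40647*(-1/3539) = -40647/3539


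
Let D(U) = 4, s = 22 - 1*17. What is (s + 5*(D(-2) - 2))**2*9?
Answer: 2025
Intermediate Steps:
s = 5 (s = 22 - 17 = 5)
(s + 5*(D(-2) - 2))**2*9 = (5 + 5*(4 - 2))**2*9 = (5 + 5*2)**2*9 = (5 + 10)**2*9 = 15**2*9 = 225*9 = 2025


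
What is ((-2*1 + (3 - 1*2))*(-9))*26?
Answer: 234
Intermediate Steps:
((-2*1 + (3 - 1*2))*(-9))*26 = ((-2 + (3 - 2))*(-9))*26 = ((-2 + 1)*(-9))*26 = -1*(-9)*26 = 9*26 = 234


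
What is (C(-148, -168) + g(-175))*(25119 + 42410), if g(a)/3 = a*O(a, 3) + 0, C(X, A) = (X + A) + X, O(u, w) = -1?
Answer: 4119269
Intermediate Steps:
C(X, A) = A + 2*X (C(X, A) = (A + X) + X = A + 2*X)
g(a) = -3*a (g(a) = 3*(a*(-1) + 0) = 3*(-a + 0) = 3*(-a) = -3*a)
(C(-148, -168) + g(-175))*(25119 + 42410) = ((-168 + 2*(-148)) - 3*(-175))*(25119 + 42410) = ((-168 - 296) + 525)*67529 = (-464 + 525)*67529 = 61*67529 = 4119269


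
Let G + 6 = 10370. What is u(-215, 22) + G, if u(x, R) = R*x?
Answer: 5634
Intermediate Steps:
G = 10364 (G = -6 + 10370 = 10364)
u(-215, 22) + G = 22*(-215) + 10364 = -4730 + 10364 = 5634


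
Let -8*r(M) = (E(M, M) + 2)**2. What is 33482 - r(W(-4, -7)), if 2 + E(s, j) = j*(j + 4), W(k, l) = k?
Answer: 33482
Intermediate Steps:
E(s, j) = -2 + j*(4 + j) (E(s, j) = -2 + j*(j + 4) = -2 + j*(4 + j))
r(M) = -(M**2 + 4*M)**2/8 (r(M) = -((-2 + M**2 + 4*M) + 2)**2/8 = -(M**2 + 4*M)**2/8)
33482 - r(W(-4, -7)) = 33482 - (-1)*(-4)**2*(4 - 4)**2/8 = 33482 - (-1)*16*0**2/8 = 33482 - (-1)*16*0/8 = 33482 - 1*0 = 33482 + 0 = 33482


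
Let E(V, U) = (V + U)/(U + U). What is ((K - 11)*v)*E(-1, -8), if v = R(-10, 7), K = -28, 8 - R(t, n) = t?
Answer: -3159/8 ≈ -394.88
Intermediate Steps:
R(t, n) = 8 - t
E(V, U) = (U + V)/(2*U) (E(V, U) = (U + V)/((2*U)) = (U + V)*(1/(2*U)) = (U + V)/(2*U))
v = 18 (v = 8 - 1*(-10) = 8 + 10 = 18)
((K - 11)*v)*E(-1, -8) = ((-28 - 11)*18)*((½)*(-8 - 1)/(-8)) = (-39*18)*((½)*(-⅛)*(-9)) = -702*9/16 = -3159/8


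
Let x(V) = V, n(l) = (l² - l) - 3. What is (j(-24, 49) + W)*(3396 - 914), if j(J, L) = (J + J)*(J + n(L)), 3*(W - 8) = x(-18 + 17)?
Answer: -830916514/3 ≈ -2.7697e+8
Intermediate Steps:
n(l) = -3 + l² - l
W = 23/3 (W = 8 + (-18 + 17)/3 = 8 + (⅓)*(-1) = 8 - ⅓ = 23/3 ≈ 7.6667)
j(J, L) = 2*J*(-3 + J + L² - L) (j(J, L) = (J + J)*(J + (-3 + L² - L)) = (2*J)*(-3 + J + L² - L) = 2*J*(-3 + J + L² - L))
(j(-24, 49) + W)*(3396 - 914) = (2*(-24)*(-3 - 24 + 49² - 1*49) + 23/3)*(3396 - 914) = (2*(-24)*(-3 - 24 + 2401 - 49) + 23/3)*2482 = (2*(-24)*2325 + 23/3)*2482 = (-111600 + 23/3)*2482 = -334777/3*2482 = -830916514/3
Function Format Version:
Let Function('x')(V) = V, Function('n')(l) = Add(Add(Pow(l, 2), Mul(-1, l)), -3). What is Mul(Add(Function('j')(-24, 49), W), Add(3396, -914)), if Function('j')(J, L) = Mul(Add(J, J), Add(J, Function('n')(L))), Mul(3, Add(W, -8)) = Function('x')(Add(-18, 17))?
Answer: Rational(-830916514, 3) ≈ -2.7697e+8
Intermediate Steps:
Function('n')(l) = Add(-3, Pow(l, 2), Mul(-1, l))
W = Rational(23, 3) (W = Add(8, Mul(Rational(1, 3), Add(-18, 17))) = Add(8, Mul(Rational(1, 3), -1)) = Add(8, Rational(-1, 3)) = Rational(23, 3) ≈ 7.6667)
Function('j')(J, L) = Mul(2, J, Add(-3, J, Pow(L, 2), Mul(-1, L))) (Function('j')(J, L) = Mul(Add(J, J), Add(J, Add(-3, Pow(L, 2), Mul(-1, L)))) = Mul(Mul(2, J), Add(-3, J, Pow(L, 2), Mul(-1, L))) = Mul(2, J, Add(-3, J, Pow(L, 2), Mul(-1, L))))
Mul(Add(Function('j')(-24, 49), W), Add(3396, -914)) = Mul(Add(Mul(2, -24, Add(-3, -24, Pow(49, 2), Mul(-1, 49))), Rational(23, 3)), Add(3396, -914)) = Mul(Add(Mul(2, -24, Add(-3, -24, 2401, -49)), Rational(23, 3)), 2482) = Mul(Add(Mul(2, -24, 2325), Rational(23, 3)), 2482) = Mul(Add(-111600, Rational(23, 3)), 2482) = Mul(Rational(-334777, 3), 2482) = Rational(-830916514, 3)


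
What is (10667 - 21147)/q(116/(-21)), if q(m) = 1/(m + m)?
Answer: 2431360/21 ≈ 1.1578e+5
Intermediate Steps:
q(m) = 1/(2*m)
(10667 - 21147)/q(116/(-21)) = (10667 - 21147)/((1/(2*((116/(-21)))))) = -10480/(1/(2*((116*(-1/21))))) = -10480/(1/(2*(-116/21))) = -10480/((½)*(-21/116)) = -10480/(-21/232) = -10480*(-232/21) = 2431360/21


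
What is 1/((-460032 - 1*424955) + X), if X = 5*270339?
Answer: 1/466708 ≈ 2.1427e-6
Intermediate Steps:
X = 1351695
1/((-460032 - 1*424955) + X) = 1/((-460032 - 1*424955) + 1351695) = 1/((-460032 - 424955) + 1351695) = 1/(-884987 + 1351695) = 1/466708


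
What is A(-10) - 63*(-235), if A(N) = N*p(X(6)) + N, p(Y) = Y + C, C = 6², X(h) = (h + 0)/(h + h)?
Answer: 14430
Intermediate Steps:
X(h) = ½ (X(h) = h/((2*h)) = h*(1/(2*h)) = ½)
C = 36
p(Y) = 36 + Y (p(Y) = Y + 36 = 36 + Y)
A(N) = 75*N/2 (A(N) = N*(36 + ½) + N = N*(73/2) + N = 73*N/2 + N = 75*N/2)
A(-10) - 63*(-235) = (75/2)*(-10) - 63*(-235) = -375 + 14805 = 14430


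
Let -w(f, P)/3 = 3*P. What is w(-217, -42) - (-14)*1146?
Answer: 16422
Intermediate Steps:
w(f, P) = -9*P
w(-217, -42) - (-14)*1146 = -9*(-42) - (-14)*1146 = 378 - 1*(-16044) = 378 + 16044 = 16422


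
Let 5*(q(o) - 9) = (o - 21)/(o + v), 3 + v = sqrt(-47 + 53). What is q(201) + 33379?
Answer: 218124992/6533 - 6*sqrt(6)/6533 ≈ 33388.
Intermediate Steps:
v = -3 + sqrt(6) (v = -3 + sqrt(-47 + 53) = -3 + sqrt(6) ≈ -0.55051)
q(o) = 9 + (-21 + o)/(5*(-3 + o + sqrt(6))) (q(o) = 9 + ((o - 21)/(o + (-3 + sqrt(6))))/5 = 9 + ((-21 + o)/(-3 + o + sqrt(6)))/5 = 9 + (-21 + o)/(5*(-3 + o + sqrt(6))))
q(201) + 33379 = (-156 + 45*sqrt(6) + 46*201)/(5*(-3 + 201 + sqrt(6))) + 33379 = (-156 + 45*sqrt(6) + 9246)/(5*(198 + sqrt(6))) + 33379 = (9090 + 45*sqrt(6))/(5*(198 + sqrt(6))) + 33379 = 33379 + (9090 + 45*sqrt(6))/(5*(198 + sqrt(6)))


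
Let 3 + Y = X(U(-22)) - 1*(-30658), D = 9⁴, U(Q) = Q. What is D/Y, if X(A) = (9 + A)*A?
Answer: 6561/30941 ≈ 0.21205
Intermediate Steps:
X(A) = A*(9 + A)
D = 6561
Y = 30941 (Y = -3 + (-22*(9 - 22) - 1*(-30658)) = -3 + (-22*(-13) + 30658) = -3 + (286 + 30658) = -3 + 30944 = 30941)
D/Y = 6561/30941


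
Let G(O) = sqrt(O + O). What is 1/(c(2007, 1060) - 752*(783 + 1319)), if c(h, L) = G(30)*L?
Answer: -49397/78079928738 - 265*sqrt(15)/312319714952 ≈ -6.3593e-7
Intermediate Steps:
G(O) = sqrt(2)*sqrt(O) (G(O) = sqrt(2*O) = sqrt(2)*sqrt(O))
c(h, L) = 2*L*sqrt(15) (c(h, L) = (sqrt(2)*sqrt(30))*L = (2*sqrt(15))*L = 2*L*sqrt(15))
1/(c(2007, 1060) - 752*(783 + 1319)) = 1/(2*1060*sqrt(15) - 752*(783 + 1319)) = 1/(2120*sqrt(15) - 752*2102) = 1/(2120*sqrt(15) - 1580704) = 1/(-1580704 + 2120*sqrt(15))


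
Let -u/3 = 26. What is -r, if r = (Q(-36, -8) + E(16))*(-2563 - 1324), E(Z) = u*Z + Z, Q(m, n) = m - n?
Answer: -4897620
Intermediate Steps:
u = -78 (u = -3*26 = -78)
E(Z) = -77*Z (E(Z) = -78*Z + Z = -77*Z)
r = 4897620 (r = ((-36 - 1*(-8)) - 77*16)*(-2563 - 1324) = ((-36 + 8) - 1232)*(-3887) = (-28 - 1232)*(-3887) = -1260*(-3887) = 4897620)
-r = -1*4897620 = -4897620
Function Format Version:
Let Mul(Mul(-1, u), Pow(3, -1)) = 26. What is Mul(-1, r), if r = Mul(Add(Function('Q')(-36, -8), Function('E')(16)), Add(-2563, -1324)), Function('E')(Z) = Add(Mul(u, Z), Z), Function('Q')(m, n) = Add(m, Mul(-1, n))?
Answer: -4897620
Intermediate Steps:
u = -78 (u = Mul(-3, 26) = -78)
Function('E')(Z) = Mul(-77, Z) (Function('E')(Z) = Add(Mul(-78, Z), Z) = Mul(-77, Z))
r = 4897620 (r = Mul(Add(Add(-36, Mul(-1, -8)), Mul(-77, 16)), Add(-2563, -1324)) = Mul(Add(Add(-36, 8), -1232), -3887) = Mul(Add(-28, -1232), -3887) = Mul(-1260, -3887) = 4897620)
Mul(-1, r) = Mul(-1, 4897620) = -4897620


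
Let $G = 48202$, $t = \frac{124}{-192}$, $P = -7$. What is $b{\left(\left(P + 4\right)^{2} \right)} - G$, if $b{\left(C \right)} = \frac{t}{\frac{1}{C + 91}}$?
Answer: $- \frac{579199}{12} \approx -48267.0$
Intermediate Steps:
$t = - \frac{31}{48}$ ($t = 124 \left(- \frac{1}{192}\right) = - \frac{31}{48} \approx -0.64583$)
$b{\left(C \right)} = - \frac{2821}{48} - \frac{31 C}{48}$ ($b{\left(C \right)} = - \frac{31}{48 \frac{1}{C + 91}} = - \frac{31}{48 \frac{1}{91 + C}} = - \frac{31 \left(91 + C\right)}{48} = - \frac{2821}{48} - \frac{31 C}{48}$)
$b{\left(\left(P + 4\right)^{2} \right)} - G = \left(- \frac{2821}{48} - \frac{31 \left(-7 + 4\right)^{2}}{48}\right) - 48202 = \left(- \frac{2821}{48} - \frac{31 \left(-3\right)^{2}}{48}\right) - 48202 = \left(- \frac{2821}{48} - \frac{93}{16}\right) - 48202 = - \frac{775}{12} - 48202 = - \frac{579199}{12}$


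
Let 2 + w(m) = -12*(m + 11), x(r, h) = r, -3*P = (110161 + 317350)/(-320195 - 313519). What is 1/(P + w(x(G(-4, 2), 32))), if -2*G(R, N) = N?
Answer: -1901142/231511813 ≈ -0.0082119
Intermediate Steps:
P = 427511/1901142 (P = -(110161 + 317350)/(3*(-320195 - 313519)) = -427511/(3*(-633714)) = -427511*(-1)/(3*633714) = -⅓*(-427511/633714) = 427511/1901142 ≈ 0.22487)
G(R, N) = -N/2
w(m) = -134 - 12*m (w(m) = -2 - 12*(m + 11) = -2 - 12*(11 + m) = -2 + (-132 - 12*m) = -134 - 12*m)
1/(P + w(x(G(-4, 2), 32))) = 1/(427511/1901142 + (-134 - (-6)*2)) = 1/(427511/1901142 + (-134 - 12*(-1))) = 1/(427511/1901142 + (-134 + 12)) = 1/(427511/1901142 - 122) = 1/(-231511813/1901142) = -1901142/231511813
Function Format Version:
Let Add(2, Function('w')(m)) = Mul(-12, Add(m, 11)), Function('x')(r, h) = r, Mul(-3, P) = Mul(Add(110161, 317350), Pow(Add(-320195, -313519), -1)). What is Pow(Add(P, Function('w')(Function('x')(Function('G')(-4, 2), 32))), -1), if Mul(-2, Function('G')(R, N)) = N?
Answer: Rational(-1901142, 231511813) ≈ -0.0082119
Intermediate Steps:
P = Rational(427511, 1901142) (P = Mul(Rational(-1, 3), Mul(Add(110161, 317350), Pow(Add(-320195, -313519), -1))) = Mul(Rational(-1, 3), Mul(427511, Pow(-633714, -1))) = Mul(Rational(-1, 3), Mul(427511, Rational(-1, 633714))) = Mul(Rational(-1, 3), Rational(-427511, 633714)) = Rational(427511, 1901142) ≈ 0.22487)
Function('G')(R, N) = Mul(Rational(-1, 2), N)
Function('w')(m) = Add(-134, Mul(-12, m)) (Function('w')(m) = Add(-2, Mul(-12, Add(m, 11))) = Add(-2, Mul(-12, Add(11, m))) = Add(-2, Add(-132, Mul(-12, m))) = Add(-134, Mul(-12, m)))
Pow(Add(P, Function('w')(Function('x')(Function('G')(-4, 2), 32))), -1) = Pow(Add(Rational(427511, 1901142), Add(-134, Mul(-12, Mul(Rational(-1, 2), 2)))), -1) = Pow(Add(Rational(427511, 1901142), Add(-134, Mul(-12, -1))), -1) = Pow(Add(Rational(427511, 1901142), Add(-134, 12)), -1) = Pow(Add(Rational(427511, 1901142), -122), -1) = Pow(Rational(-231511813, 1901142), -1) = Rational(-1901142, 231511813)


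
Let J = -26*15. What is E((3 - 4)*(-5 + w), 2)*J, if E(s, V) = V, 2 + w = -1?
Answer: -780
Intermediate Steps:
w = -3 (w = -2 - 1 = -3)
J = -390
E((3 - 4)*(-5 + w), 2)*J = 2*(-390) = -780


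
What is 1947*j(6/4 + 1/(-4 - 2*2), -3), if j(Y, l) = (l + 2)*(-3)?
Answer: 5841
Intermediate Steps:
j(Y, l) = -6 - 3*l (j(Y, l) = (2 + l)*(-3) = -6 - 3*l)
1947*j(6/4 + 1/(-4 - 2*2), -3) = 1947*(-6 - 3*(-3)) = 1947*(-6 + 9) = 1947*3 = 5841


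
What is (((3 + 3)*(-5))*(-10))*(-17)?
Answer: -5100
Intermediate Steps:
(((3 + 3)*(-5))*(-10))*(-17) = ((6*(-5))*(-10))*(-17) = -30*(-10)*(-17) = 300*(-17) = -5100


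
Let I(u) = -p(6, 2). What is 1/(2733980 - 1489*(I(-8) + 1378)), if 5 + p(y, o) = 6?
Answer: 1/683627 ≈ 1.4628e-6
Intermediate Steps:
p(y, o) = 1 (p(y, o) = -5 + 6 = 1)
I(u) = -1 (I(u) = -1*1 = -1)
1/(2733980 - 1489*(I(-8) + 1378)) = 1/(2733980 - 1489*(-1 + 1378)) = 1/(2733980 - 1489*1377) = 1/(2733980 - 2050353) = 1/683627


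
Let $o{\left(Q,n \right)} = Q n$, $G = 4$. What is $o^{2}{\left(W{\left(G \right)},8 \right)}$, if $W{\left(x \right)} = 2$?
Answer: $256$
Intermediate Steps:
$o^{2}{\left(W{\left(G \right)},8 \right)} = \left(2 \cdot 8\right)^{2} = 16^{2} = 256$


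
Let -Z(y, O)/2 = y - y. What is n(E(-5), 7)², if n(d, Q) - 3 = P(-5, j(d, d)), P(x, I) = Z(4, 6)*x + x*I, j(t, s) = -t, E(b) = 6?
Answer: 1089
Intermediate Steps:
Z(y, O) = 0 (Z(y, O) = -2*(y - y) = -2*0 = 0)
P(x, I) = I*x (P(x, I) = 0*x + x*I = 0 + I*x = I*x)
n(d, Q) = 3 + 5*d (n(d, Q) = 3 - d*(-5) = 3 + 5*d)
n(E(-5), 7)² = (3 + 5*6)² = (3 + 30)² = 33² = 1089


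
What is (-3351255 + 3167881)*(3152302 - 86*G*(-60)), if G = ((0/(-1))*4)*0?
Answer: -578050226948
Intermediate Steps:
G = 0 (G = ((0*(-1))*4)*0 = (0*4)*0 = 0*0 = 0)
(-3351255 + 3167881)*(3152302 - 86*G*(-60)) = (-3351255 + 3167881)*(3152302 - 86*0*(-60)) = -183374*(3152302 + 0*(-60)) = -183374*(3152302 + 0) = -183374*3152302 = -578050226948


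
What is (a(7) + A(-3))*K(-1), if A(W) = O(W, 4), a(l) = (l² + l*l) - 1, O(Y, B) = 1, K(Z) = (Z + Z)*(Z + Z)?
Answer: 392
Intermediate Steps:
K(Z) = 4*Z² (K(Z) = (2*Z)*(2*Z) = 4*Z²)
a(l) = -1 + 2*l² (a(l) = (l² + l²) - 1 = 2*l² - 1 = -1 + 2*l²)
A(W) = 1
(a(7) + A(-3))*K(-1) = ((-1 + 2*7²) + 1)*(4*(-1)²) = ((-1 + 2*49) + 1)*(4*1) = ((-1 + 98) + 1)*4 = (97 + 1)*4 = 98*4 = 392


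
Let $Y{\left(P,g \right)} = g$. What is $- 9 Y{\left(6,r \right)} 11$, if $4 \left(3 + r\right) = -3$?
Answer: $\frac{1485}{4} \approx 371.25$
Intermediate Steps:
$r = - \frac{15}{4}$ ($r = -3 + \frac{1}{4} \left(-3\right) = -3 - \frac{3}{4} = - \frac{15}{4} \approx -3.75$)
$- 9 Y{\left(6,r \right)} 11 = \left(-9\right) \left(- \frac{15}{4}\right) 11 = \frac{135}{4} \cdot 11 = \frac{1485}{4}$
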